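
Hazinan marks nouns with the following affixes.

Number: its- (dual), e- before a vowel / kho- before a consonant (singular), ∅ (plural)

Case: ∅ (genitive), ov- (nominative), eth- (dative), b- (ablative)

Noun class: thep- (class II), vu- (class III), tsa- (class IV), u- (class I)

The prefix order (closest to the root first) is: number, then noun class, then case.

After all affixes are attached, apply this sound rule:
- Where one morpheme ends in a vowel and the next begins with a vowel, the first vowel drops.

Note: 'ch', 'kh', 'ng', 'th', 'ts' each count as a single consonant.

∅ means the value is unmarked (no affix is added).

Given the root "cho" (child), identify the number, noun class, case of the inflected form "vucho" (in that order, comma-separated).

Segment: vu-cho.
number: ∅ → plural.
noun class: vu- → class III.
case: ∅ → genitive.

plural, class III, genitive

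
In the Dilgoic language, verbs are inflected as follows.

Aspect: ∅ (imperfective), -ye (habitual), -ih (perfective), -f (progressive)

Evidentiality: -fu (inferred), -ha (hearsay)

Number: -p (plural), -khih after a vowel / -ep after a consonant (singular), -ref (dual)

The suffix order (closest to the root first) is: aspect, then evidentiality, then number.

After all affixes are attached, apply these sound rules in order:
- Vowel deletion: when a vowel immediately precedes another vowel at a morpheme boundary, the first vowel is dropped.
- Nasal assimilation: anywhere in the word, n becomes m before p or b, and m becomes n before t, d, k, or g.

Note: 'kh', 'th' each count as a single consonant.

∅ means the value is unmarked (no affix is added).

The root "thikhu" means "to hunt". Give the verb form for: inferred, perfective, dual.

thikhihfuref

Attach aspect perfective -ih → thikhuih.
Attach evidentiality inferred -fu → thikhuihfu.
Attach number dual -ref → thikhuihfuref.
Apply vowel deletion: thikhuihfuref → thikhihfuref.
Nasal assimilation: no change.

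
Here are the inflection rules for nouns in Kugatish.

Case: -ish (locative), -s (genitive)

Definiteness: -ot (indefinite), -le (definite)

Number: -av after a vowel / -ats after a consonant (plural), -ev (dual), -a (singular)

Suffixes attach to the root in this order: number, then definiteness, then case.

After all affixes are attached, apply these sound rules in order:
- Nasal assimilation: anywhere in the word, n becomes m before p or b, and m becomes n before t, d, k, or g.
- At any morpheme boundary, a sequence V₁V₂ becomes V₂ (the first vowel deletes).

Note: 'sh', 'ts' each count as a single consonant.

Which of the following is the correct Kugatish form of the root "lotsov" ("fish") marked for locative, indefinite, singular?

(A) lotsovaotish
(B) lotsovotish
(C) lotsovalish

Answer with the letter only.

B

Attach number singular -a → lotsova.
Attach definiteness indefinite -ot → lotsovaot.
Attach case locative -ish → lotsovaotish.
Nasal assimilation: no change.
Apply vowel deletion: lotsovaotish → lotsovotish.
So the correct form is lotsovotish, option (B).
(A) lotsovaotish is wrong: it fails to apply the sound rule(s).
(C) lotsovalish is wrong: it uses definite instead of indefinite for definiteness.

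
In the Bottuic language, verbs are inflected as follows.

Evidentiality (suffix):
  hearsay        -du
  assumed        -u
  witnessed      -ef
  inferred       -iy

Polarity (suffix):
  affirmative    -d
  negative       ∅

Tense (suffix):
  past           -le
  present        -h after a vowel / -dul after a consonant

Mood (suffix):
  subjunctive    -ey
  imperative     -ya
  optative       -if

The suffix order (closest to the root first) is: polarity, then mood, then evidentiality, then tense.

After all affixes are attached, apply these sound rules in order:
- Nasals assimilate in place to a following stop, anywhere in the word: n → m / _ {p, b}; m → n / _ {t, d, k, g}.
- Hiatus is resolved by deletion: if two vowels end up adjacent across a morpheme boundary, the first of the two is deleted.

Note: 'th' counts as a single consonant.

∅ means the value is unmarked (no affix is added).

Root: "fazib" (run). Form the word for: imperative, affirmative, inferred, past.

Attach polarity affirmative -d → fazibd.
Attach mood imperative -ya → fazibdya.
Attach evidentiality inferred -iy → fazibdyaiy.
Attach tense past -le → fazibdyaiyle.
Nasal assimilation: no change.
Apply vowel deletion: fazibdyaiyle → fazibdyiyle.

fazibdyiyle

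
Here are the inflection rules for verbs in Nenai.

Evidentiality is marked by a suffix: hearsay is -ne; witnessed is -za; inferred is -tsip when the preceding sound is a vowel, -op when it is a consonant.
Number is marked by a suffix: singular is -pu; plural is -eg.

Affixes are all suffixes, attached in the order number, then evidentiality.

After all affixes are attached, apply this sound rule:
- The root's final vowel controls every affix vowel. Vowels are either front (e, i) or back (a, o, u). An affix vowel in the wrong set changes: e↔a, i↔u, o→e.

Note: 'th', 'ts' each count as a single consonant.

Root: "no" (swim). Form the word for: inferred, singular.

Attach number singular -pu → nopu.
Attach evidentiality inferred -tsip (after vowel 'u') → noputsip.
Apply vowel harmony: noputsip → noputsup.

noputsup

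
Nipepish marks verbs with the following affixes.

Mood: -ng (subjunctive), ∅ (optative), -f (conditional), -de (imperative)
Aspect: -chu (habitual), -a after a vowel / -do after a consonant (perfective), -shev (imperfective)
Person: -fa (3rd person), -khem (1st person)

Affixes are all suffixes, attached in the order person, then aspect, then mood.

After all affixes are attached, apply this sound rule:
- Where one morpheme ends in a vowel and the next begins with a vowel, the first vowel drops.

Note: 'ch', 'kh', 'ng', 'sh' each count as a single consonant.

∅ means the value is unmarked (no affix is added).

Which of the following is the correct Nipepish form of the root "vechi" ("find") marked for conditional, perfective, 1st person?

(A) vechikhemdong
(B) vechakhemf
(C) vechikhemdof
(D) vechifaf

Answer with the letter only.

Attach person 1st person -khem → vechikhem.
Attach aspect perfective -do (after consonant 'm') → vechikhemdo.
Attach mood conditional -f → vechikhemdof.
Vowel deletion: no change.
So the correct form is vechikhemdof, option (C).
(A) vechikhemdong is wrong: it uses subjunctive instead of conditional for mood.
(B) vechakhemf is wrong: it has the affixes in the wrong order.
(D) vechifaf is wrong: it uses 3rd person instead of 1st person for person.

C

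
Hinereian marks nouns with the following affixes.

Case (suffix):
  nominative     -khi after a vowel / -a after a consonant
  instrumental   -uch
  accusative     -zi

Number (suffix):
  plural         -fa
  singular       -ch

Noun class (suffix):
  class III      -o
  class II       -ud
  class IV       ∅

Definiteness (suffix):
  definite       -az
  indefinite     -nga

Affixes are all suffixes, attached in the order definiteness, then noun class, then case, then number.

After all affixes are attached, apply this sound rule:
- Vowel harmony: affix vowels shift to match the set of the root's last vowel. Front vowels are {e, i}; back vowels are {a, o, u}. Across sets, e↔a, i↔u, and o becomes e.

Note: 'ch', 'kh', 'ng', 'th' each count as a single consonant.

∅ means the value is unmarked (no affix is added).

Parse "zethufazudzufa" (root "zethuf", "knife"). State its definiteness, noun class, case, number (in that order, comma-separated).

Segment: zethuf-az-ud-zi-fa.
definiteness: -az → definite.
noun class: -ud → class II.
case: -zi → accusative.
number: -fa → plural.

definite, class II, accusative, plural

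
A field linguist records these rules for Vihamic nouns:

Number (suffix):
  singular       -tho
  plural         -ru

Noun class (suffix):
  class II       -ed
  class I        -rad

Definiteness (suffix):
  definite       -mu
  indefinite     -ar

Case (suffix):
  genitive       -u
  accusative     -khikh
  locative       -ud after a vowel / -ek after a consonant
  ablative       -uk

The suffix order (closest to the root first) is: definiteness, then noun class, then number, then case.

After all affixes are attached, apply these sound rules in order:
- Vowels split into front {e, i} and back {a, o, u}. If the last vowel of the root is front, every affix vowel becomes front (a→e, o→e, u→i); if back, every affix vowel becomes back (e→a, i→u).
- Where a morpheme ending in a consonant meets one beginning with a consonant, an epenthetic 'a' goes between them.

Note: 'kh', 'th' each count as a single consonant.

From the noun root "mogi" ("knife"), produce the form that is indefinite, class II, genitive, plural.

Attach definiteness indefinite -ar → mogiar.
Attach noun class class II -ed → mogiared.
Attach number plural -ru → mogiaredru.
Attach case genitive -u → mogiaredruu.
Apply vowel harmony: mogiaredruu → mogieredrii.
Apply epenthesis: mogieredrii → mogieredarii.

mogieredarii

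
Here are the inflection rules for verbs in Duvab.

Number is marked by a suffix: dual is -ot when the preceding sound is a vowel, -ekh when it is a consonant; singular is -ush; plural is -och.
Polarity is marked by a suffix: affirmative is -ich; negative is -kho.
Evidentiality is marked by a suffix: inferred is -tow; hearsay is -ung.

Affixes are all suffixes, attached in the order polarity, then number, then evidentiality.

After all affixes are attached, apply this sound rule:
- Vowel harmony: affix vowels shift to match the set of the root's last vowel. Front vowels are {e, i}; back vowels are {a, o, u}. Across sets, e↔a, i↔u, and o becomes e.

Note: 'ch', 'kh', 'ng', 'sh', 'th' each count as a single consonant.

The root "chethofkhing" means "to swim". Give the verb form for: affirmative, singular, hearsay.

Attach polarity affirmative -ich → chethofkhingich.
Attach number singular -ush → chethofkhingichush.
Attach evidentiality hearsay -ung → chethofkhingichushung.
Apply vowel harmony: chethofkhingichushung → chethofkhingichishing.

chethofkhingichishing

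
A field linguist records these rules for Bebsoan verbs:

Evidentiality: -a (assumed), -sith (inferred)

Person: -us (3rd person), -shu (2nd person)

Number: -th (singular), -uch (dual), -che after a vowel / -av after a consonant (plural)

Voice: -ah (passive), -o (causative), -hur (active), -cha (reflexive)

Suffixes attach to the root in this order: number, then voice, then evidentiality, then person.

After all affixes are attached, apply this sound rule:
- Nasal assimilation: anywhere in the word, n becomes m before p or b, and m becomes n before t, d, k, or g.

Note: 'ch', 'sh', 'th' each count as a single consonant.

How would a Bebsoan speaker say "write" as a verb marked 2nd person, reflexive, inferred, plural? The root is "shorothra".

Attach number plural -che (after vowel 'a') → shorothrache.
Attach voice reflexive -cha → shorothrachecha.
Attach evidentiality inferred -sith → shorothrachechasith.
Attach person 2nd person -shu → shorothrachechasithshu.
Nasal assimilation: no change.

shorothrachechasithshu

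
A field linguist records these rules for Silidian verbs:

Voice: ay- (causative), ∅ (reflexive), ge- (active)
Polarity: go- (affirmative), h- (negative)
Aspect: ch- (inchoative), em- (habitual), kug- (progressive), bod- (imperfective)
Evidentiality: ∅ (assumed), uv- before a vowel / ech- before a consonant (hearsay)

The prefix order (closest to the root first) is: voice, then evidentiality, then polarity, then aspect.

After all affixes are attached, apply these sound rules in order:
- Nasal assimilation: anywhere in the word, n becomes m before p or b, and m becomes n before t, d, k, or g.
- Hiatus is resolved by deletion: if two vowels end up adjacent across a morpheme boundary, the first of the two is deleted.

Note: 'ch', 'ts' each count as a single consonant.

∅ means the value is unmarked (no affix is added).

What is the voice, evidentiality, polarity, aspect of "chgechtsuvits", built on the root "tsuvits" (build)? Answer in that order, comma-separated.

reflexive, hearsay, affirmative, inchoative

Segment: ch-go-ech-tsuvits.
voice: ∅ → reflexive.
evidentiality: uv/ech- → hearsay.
polarity: go- → affirmative.
aspect: ch- → inchoative.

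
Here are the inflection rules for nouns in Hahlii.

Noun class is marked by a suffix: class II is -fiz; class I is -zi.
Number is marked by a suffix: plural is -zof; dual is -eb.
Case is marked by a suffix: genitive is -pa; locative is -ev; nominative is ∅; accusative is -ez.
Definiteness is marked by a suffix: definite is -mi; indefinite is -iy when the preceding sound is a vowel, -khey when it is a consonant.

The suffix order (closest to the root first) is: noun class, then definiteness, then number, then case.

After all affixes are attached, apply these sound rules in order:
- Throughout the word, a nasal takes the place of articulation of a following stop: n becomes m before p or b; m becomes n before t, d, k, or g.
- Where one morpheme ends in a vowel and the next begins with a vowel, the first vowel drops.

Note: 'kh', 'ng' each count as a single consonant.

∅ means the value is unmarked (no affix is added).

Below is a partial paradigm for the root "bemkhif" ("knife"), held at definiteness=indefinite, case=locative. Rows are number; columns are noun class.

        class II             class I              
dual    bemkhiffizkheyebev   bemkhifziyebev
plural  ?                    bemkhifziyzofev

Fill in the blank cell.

Attach noun class class II -fiz → bemkhiffiz.
Attach definiteness indefinite -khey (after consonant 'z') → bemkhiffizkhey.
Attach number plural -zof → bemkhiffizkheyzof.
Attach case locative -ev → bemkhiffizkheyzofev.
Nasal assimilation: no change.
Vowel deletion: no change.

bemkhiffizkheyzofev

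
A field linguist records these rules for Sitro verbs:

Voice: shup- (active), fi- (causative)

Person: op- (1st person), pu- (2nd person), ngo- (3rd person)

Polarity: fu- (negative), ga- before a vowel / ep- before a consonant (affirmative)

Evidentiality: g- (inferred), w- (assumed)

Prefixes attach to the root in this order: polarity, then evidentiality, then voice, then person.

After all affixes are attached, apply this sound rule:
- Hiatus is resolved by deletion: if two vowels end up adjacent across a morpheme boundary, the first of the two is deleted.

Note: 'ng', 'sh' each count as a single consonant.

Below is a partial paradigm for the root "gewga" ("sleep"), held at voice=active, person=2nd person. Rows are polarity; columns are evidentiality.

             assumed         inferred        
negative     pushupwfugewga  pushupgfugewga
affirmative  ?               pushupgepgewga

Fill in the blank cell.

Attach polarity affirmative ep- (before consonant 'g') → epgewga.
Attach evidentiality assumed w- → wepgewga.
Attach voice active shup- → shupwepgewga.
Attach person 2nd person pu- → pushupwepgewga.
Vowel deletion: no change.

pushupwepgewga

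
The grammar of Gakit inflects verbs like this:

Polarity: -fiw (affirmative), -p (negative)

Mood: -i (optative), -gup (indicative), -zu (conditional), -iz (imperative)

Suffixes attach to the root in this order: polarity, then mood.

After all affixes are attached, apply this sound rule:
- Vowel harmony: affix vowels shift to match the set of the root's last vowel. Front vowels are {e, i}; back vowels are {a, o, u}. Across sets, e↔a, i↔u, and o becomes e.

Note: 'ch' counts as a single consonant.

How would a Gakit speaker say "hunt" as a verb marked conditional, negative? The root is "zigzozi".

zigzozipzi

Attach polarity negative -p → zigzozip.
Attach mood conditional -zu → zigzozipzu.
Apply vowel harmony: zigzozipzu → zigzozipzi.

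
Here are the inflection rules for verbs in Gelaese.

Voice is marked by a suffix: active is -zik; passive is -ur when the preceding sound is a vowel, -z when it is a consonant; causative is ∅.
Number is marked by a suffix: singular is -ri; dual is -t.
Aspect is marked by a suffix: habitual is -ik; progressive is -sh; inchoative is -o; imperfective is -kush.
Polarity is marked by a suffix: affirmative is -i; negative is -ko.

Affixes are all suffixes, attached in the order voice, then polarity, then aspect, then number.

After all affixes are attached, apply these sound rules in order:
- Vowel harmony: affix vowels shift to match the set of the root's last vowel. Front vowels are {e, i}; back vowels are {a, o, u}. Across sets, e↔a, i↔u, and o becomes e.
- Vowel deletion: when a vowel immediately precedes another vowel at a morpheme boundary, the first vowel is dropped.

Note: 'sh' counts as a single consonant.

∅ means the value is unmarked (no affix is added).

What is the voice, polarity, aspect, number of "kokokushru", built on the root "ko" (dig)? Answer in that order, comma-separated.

Segment: ko-ko-kush-ri.
voice: ∅ → causative.
polarity: -ko → negative.
aspect: -kush → imperfective.
number: -ri → singular.

causative, negative, imperfective, singular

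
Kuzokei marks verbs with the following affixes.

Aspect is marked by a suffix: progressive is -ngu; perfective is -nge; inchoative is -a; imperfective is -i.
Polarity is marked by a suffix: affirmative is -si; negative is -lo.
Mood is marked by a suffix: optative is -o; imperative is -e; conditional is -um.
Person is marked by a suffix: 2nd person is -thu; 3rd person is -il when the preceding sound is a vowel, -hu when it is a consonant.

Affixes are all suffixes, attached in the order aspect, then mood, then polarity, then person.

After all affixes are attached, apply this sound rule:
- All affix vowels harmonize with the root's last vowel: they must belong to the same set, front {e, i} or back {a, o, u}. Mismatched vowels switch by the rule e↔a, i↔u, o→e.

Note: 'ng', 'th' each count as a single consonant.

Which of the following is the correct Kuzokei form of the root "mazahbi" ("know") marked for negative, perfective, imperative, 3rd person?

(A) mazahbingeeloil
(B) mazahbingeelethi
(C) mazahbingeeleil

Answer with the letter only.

C

Attach aspect perfective -nge → mazahbinge.
Attach mood imperative -e → mazahbingee.
Attach polarity negative -lo → mazahbingeelo.
Attach person 3rd person -il (after vowel 'o') → mazahbingeeloil.
Apply vowel harmony: mazahbingeeloil → mazahbingeeleil.
So the correct form is mazahbingeeleil, option (C).
(A) mazahbingeeloil is wrong: it fails to apply the sound rule(s).
(B) mazahbingeelethi is wrong: it uses 2nd person instead of 3rd person for person.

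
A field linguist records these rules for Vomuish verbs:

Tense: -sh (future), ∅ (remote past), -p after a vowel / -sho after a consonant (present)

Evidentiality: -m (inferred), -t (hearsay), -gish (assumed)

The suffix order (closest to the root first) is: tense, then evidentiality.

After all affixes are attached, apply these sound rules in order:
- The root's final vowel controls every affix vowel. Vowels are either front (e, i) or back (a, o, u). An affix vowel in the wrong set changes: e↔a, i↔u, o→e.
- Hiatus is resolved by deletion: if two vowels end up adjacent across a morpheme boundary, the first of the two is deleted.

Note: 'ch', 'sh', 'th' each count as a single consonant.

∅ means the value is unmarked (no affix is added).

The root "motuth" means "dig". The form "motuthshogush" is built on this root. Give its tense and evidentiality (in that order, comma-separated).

present, assumed

Segment: motuth-sho-gish.
tense: -p/sho → present.
evidentiality: -gish → assumed.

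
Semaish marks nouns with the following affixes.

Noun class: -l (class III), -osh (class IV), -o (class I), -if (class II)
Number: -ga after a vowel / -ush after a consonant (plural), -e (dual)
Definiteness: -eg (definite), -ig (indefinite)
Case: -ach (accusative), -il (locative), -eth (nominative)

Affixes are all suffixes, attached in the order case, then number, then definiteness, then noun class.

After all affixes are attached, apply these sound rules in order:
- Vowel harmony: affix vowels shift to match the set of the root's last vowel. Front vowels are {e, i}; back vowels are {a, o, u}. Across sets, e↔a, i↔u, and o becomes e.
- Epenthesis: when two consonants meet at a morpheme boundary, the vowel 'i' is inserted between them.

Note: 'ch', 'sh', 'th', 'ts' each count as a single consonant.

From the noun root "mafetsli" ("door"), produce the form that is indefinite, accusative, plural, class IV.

mafetsliechishigesh

Attach case accusative -ach → mafetsliach.
Attach number plural -ush (after consonant 'ch') → mafetsliachush.
Attach definiteness indefinite -ig → mafetsliachushig.
Attach noun class class IV -osh → mafetsliachushigosh.
Apply vowel harmony: mafetsliachushigosh → mafetsliechishigesh.
Epenthesis: no change.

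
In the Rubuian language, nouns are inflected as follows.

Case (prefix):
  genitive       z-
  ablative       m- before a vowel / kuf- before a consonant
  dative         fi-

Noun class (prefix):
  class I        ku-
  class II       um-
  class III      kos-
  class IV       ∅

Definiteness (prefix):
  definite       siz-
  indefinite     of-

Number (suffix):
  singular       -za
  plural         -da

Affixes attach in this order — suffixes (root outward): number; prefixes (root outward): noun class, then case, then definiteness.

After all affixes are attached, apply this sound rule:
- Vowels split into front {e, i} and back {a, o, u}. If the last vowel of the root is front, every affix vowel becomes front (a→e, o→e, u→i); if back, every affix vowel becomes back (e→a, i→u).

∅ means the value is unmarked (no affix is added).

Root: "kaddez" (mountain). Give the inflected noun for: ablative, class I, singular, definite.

Attach noun class class I ku- → kukaddez.
Attach case ablative kuf- (before consonant 'k') → kufkukaddez.
Attach definiteness definite siz- → sizkufkukaddez.
Attach number singular -za → sizkufkukaddezza.
Apply vowel harmony: sizkufkukaddezza → sizkifkikaddezze.

sizkifkikaddezze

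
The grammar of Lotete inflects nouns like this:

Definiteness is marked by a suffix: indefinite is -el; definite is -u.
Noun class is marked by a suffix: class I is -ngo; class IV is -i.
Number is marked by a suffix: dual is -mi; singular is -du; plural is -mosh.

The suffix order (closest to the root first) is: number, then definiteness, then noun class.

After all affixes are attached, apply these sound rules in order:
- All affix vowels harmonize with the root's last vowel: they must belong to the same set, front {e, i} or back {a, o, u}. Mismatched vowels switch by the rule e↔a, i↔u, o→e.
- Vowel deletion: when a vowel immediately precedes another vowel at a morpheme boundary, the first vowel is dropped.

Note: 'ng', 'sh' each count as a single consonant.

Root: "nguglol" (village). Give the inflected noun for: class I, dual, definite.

nguglolmungo

Attach number dual -mi → nguglolmi.
Attach definiteness definite -u → nguglolmiu.
Attach noun class class I -ngo → nguglolmiungo.
Apply vowel harmony: nguglolmiungo → nguglolmuungo.
Apply vowel deletion: nguglolmuungo → nguglolmungo.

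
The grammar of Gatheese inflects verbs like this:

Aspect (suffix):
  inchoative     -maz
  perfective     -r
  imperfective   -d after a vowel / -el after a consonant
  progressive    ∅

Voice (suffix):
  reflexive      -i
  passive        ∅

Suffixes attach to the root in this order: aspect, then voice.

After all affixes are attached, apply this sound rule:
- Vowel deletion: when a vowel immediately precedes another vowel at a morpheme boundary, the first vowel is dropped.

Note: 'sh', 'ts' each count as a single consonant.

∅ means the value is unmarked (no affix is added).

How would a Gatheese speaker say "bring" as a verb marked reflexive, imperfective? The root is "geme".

gemedi

Attach aspect imperfective -d (after vowel 'e') → gemed.
Attach voice reflexive -i → gemedi.
Vowel deletion: no change.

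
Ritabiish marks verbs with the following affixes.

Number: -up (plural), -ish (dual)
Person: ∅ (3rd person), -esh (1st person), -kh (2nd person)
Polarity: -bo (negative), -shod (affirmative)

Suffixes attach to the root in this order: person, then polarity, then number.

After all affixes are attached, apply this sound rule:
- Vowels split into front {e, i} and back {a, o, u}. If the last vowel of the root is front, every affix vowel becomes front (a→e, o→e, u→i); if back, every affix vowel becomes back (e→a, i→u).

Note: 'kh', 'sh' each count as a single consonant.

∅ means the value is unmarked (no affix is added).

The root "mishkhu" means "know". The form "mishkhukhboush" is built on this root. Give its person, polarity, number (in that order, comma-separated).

Segment: mishkhu-kh-bo-ish.
person: -kh → 2nd person.
polarity: -bo → negative.
number: -ish → dual.

2nd person, negative, dual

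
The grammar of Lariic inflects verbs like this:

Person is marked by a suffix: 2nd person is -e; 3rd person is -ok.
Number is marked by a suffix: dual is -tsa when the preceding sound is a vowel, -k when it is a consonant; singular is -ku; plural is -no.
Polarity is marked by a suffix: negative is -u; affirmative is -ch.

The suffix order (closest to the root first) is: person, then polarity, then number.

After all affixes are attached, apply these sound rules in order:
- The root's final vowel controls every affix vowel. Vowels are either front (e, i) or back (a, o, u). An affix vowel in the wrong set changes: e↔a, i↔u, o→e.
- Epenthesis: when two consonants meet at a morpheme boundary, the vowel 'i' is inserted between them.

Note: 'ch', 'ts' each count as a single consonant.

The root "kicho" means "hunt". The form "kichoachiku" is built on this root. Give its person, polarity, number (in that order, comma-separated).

2nd person, affirmative, singular

Segment: kicho-e-ch-ku.
person: -e → 2nd person.
polarity: -ch → affirmative.
number: -ku → singular.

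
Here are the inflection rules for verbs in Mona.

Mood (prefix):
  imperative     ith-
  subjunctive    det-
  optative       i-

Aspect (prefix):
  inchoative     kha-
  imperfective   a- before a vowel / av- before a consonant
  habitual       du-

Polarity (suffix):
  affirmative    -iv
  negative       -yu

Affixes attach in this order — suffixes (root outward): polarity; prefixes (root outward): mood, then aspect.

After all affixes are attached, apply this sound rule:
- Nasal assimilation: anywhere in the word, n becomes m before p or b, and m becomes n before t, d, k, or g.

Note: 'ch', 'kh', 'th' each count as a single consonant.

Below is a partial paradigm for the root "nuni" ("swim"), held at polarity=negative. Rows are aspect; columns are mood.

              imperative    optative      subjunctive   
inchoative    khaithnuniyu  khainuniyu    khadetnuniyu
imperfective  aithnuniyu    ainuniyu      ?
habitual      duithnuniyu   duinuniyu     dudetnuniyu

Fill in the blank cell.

Attach mood subjunctive det- → detnuni.
Attach aspect imperfective av- (before consonant 'd') → avdetnuni.
Attach polarity negative -yu → avdetnuniyu.
Nasal assimilation: no change.

avdetnuniyu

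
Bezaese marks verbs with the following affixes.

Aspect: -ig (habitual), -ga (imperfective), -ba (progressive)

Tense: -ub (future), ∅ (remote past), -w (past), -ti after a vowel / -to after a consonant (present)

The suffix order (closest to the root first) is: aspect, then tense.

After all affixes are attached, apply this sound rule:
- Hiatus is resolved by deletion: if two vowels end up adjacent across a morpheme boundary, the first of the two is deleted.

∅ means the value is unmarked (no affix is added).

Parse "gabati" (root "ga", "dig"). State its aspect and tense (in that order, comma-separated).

Segment: ga-ba-ti.
aspect: -ba → progressive.
tense: -ti/to → present.

progressive, present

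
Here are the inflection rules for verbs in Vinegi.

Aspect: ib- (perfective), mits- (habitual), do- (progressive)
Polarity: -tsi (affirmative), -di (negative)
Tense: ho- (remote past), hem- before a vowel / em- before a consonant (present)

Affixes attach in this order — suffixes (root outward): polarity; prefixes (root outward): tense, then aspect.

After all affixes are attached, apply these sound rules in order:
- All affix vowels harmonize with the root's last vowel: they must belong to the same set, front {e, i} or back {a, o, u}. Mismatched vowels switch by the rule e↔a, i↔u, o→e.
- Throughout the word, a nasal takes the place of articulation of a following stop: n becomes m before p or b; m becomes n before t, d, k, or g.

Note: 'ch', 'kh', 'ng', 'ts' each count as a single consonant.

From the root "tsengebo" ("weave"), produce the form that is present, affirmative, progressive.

doamtsengebotsu

Attach polarity affirmative -tsi → tsengebotsi.
Attach tense present em- (before consonant 'ts') → emtsengebotsi.
Attach aspect progressive do- → doemtsengebotsi.
Apply vowel harmony: doemtsengebotsi → doamtsengebotsu.
Nasal assimilation: no change.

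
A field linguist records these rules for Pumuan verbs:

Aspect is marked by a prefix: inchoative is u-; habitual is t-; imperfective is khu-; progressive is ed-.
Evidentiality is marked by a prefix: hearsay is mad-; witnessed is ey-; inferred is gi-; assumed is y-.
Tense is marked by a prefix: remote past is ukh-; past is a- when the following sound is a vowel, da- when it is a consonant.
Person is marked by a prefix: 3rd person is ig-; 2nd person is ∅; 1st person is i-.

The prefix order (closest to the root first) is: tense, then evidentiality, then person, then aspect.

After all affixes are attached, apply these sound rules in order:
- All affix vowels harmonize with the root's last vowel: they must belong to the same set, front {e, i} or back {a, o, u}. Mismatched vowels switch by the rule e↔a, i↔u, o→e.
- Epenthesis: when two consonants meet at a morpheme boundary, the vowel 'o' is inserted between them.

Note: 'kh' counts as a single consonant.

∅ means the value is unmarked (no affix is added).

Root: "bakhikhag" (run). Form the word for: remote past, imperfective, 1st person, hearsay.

khuumadukhobakhikhag

Attach tense remote past ukh- → ukhbakhikhag.
Attach evidentiality hearsay mad- → madukhbakhikhag.
Attach person 1st person i- → imadukhbakhikhag.
Attach aspect imperfective khu- → khuimadukhbakhikhag.
Apply vowel harmony: khuimadukhbakhikhag → khuumadukhbakhikhag.
Apply epenthesis: khuumadukhbakhikhag → khuumadukhobakhikhag.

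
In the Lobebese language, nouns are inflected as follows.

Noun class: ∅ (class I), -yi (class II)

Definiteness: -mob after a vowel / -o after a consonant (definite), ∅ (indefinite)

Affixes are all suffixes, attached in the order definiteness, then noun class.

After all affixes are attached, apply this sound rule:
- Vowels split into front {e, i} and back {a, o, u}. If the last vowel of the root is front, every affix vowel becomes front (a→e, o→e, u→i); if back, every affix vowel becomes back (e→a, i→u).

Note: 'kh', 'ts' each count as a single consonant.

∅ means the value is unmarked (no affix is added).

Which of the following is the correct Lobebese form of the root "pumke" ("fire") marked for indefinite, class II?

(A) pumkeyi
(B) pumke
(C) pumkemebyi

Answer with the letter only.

A

definiteness = indefinite: zero marking, form stays pumke.
Attach noun class class II -yi → pumkeyi.
Vowel harmony: no change.
So the correct form is pumkeyi, option (A).
(C) pumkemebyi is wrong: it uses definite instead of indefinite for definiteness.
(B) pumke is wrong: it uses class I instead of class II for noun class.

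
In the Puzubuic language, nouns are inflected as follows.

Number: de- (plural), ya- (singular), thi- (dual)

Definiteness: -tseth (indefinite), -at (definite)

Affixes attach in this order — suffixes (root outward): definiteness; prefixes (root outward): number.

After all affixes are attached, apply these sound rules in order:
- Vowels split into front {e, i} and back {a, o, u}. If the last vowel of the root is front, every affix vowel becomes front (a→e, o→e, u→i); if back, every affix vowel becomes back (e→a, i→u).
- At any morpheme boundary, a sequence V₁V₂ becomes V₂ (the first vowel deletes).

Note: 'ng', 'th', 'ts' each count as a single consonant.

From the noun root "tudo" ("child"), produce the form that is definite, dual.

thutudat

Attach definiteness definite -at → tudoat.
Attach number dual thi- → thitudoat.
Apply vowel harmony: thitudoat → thutudoat.
Apply vowel deletion: thutudoat → thutudat.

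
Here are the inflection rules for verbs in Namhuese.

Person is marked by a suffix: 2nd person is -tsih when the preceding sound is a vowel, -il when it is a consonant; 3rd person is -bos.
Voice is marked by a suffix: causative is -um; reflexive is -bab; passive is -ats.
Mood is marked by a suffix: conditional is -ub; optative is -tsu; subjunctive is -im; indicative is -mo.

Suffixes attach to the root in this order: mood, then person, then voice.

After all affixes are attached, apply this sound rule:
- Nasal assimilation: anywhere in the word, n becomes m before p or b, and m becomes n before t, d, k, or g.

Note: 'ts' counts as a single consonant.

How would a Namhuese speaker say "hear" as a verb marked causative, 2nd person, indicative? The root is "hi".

Attach mood indicative -mo → himo.
Attach person 2nd person -tsih (after vowel 'o') → himotsih.
Attach voice causative -um → himotsihum.
Nasal assimilation: no change.

himotsihum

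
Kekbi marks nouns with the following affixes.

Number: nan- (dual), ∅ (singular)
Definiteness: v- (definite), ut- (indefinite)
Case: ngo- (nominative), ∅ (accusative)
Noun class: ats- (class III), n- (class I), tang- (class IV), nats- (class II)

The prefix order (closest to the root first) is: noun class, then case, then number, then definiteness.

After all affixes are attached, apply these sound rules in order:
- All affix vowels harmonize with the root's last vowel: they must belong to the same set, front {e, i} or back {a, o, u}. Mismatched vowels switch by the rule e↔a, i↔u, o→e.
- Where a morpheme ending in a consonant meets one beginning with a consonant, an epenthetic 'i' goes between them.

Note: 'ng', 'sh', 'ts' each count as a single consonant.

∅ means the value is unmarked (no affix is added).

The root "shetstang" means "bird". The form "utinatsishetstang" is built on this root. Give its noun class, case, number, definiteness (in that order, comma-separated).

Segment: ut-nats-shetstang.
noun class: nats- → class II.
case: ∅ → accusative.
number: ∅ → singular.
definiteness: ut- → indefinite.

class II, accusative, singular, indefinite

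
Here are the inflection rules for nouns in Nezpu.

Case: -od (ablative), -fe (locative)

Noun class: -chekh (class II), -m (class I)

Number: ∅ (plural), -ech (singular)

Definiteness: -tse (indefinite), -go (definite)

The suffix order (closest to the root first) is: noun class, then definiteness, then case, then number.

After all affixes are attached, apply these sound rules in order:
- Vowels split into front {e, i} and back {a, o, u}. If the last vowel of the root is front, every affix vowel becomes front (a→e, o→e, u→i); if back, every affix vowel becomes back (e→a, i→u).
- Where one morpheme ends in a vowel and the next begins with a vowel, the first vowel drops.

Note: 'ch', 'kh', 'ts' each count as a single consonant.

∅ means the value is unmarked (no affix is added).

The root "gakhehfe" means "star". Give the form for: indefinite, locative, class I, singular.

gakhehfemtsefech

Attach noun class class I -m → gakhehfem.
Attach definiteness indefinite -tse → gakhehfemtse.
Attach case locative -fe → gakhehfemtsefe.
Attach number singular -ech → gakhehfemtsefeech.
Vowel harmony: no change.
Apply vowel deletion: gakhehfemtsefeech → gakhehfemtsefech.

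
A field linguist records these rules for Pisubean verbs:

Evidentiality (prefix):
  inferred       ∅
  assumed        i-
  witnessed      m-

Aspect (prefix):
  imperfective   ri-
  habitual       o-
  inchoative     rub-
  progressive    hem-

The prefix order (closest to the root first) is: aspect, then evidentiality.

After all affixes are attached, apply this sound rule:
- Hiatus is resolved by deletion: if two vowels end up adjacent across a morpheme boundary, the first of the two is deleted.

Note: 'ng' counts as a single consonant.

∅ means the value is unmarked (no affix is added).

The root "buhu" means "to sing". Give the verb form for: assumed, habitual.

Attach aspect habitual o- → obuhu.
Attach evidentiality assumed i- → iobuhu.
Apply vowel deletion: iobuhu → obuhu.

obuhu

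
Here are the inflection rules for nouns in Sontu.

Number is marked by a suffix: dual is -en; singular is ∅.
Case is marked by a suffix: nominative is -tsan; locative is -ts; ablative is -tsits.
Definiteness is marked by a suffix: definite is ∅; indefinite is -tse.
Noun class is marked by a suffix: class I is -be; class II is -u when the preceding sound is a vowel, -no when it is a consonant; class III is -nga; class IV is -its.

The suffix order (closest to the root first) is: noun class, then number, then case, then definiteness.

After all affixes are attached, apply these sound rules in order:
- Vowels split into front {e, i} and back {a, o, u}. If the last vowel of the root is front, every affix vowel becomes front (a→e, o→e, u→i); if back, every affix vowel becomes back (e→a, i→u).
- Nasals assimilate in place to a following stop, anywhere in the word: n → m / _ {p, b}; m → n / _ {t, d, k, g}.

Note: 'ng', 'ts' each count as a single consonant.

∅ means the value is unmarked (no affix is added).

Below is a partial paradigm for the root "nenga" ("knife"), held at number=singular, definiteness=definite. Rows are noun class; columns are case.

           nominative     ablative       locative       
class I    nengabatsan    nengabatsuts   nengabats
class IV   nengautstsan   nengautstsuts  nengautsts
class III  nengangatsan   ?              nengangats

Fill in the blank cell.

Attach noun class class III -nga → nenganga.
number = singular: zero marking, form stays nenganga.
Attach case ablative -tsits → nengangatsits.
definiteness = definite: zero marking, form stays nengangatsits.
Apply vowel harmony: nengangatsits → nengangatsuts.
Nasal assimilation: no change.

nengangatsuts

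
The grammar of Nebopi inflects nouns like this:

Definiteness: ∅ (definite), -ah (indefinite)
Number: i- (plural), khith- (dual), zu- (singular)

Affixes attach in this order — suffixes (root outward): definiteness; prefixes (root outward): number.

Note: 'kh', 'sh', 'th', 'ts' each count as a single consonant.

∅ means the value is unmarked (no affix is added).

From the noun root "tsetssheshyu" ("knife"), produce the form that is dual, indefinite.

Attach number dual khith- → khithtsetssheshyu.
Attach definiteness indefinite -ah → khithtsetssheshyuah.

khithtsetssheshyuah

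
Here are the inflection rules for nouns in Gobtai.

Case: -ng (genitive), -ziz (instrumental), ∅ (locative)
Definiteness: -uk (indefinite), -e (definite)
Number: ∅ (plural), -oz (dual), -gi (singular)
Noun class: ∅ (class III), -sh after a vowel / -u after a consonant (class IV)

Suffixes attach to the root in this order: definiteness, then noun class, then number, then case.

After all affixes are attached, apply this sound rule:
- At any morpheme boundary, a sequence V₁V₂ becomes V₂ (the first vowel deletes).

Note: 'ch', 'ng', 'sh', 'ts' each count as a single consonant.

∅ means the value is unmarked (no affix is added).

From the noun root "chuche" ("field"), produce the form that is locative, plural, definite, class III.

Attach definiteness definite -e → chuchee.
noun class = class III: zero marking, form stays chuchee.
number = plural: zero marking, form stays chuchee.
case = locative: zero marking, form stays chuchee.
Apply vowel deletion: chuchee → chuche.

chuche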